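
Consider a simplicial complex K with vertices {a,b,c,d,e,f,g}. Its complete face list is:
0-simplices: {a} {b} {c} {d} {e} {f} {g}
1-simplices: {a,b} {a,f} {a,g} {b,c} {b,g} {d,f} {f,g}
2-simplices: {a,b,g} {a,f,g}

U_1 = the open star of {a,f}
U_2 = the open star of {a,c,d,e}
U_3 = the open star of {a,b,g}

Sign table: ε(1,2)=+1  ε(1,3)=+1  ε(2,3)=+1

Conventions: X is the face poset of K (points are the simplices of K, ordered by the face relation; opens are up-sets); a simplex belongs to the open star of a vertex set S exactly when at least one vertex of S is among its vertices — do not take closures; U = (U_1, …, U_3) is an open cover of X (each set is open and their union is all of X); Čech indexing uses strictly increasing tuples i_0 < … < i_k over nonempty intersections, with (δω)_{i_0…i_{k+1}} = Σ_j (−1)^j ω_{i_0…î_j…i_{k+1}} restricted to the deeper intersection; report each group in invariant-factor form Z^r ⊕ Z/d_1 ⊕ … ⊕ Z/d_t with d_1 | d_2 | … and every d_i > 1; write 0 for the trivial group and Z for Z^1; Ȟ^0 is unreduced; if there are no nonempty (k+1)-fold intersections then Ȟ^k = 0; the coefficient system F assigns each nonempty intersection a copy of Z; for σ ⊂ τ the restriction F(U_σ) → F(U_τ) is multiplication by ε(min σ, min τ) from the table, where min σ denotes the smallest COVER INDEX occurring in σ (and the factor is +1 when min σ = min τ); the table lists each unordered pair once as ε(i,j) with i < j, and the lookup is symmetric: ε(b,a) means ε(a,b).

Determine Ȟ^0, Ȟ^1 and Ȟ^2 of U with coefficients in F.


nonempty intersections:
  U1={{a},{f},{a,b},{a,f},{a,g},{d,f},{f,g},{a,b,g},{a,f,g}} U2={{a},{c},{d},{e},{a,b},{a,f},{a,g},{b,c},{d,f},{a,b,g},{a,f,g}} U3={{a},{b},{g},{a,b},{a,f},{a,g},{b,c},{b,g},{f,g},{a,b,g},{a,f,g}}
  U12={{a},{a,b},{a,f},{a,g},{d,f},{a,b,g},{a,f,g}} U13={{a},{a,b},{a,f},{a,g},{f,g},{a,b,g},{a,f,g}} U23={{a},{a,b},{a,f},{a,g},{b,c},{a,b,g},{a,f,g}}
  U123={{a},{a,b},{a,f},{a,g},{a,b,g},{a,f,g}}
C dims 3,3,1; δ0: rk 2, SNF 1^2; δ1: rk 1, SNF 1^1
Ȟ^0: (3−2)−0=1 ⇒ Z
Ȟ^1: (3−1)−2=0 ⇒ 0
Ȟ^2: (1−0)−1=0 ⇒ 0

Ȟ^0 = Z, Ȟ^1 = 0 and Ȟ^2 = 0


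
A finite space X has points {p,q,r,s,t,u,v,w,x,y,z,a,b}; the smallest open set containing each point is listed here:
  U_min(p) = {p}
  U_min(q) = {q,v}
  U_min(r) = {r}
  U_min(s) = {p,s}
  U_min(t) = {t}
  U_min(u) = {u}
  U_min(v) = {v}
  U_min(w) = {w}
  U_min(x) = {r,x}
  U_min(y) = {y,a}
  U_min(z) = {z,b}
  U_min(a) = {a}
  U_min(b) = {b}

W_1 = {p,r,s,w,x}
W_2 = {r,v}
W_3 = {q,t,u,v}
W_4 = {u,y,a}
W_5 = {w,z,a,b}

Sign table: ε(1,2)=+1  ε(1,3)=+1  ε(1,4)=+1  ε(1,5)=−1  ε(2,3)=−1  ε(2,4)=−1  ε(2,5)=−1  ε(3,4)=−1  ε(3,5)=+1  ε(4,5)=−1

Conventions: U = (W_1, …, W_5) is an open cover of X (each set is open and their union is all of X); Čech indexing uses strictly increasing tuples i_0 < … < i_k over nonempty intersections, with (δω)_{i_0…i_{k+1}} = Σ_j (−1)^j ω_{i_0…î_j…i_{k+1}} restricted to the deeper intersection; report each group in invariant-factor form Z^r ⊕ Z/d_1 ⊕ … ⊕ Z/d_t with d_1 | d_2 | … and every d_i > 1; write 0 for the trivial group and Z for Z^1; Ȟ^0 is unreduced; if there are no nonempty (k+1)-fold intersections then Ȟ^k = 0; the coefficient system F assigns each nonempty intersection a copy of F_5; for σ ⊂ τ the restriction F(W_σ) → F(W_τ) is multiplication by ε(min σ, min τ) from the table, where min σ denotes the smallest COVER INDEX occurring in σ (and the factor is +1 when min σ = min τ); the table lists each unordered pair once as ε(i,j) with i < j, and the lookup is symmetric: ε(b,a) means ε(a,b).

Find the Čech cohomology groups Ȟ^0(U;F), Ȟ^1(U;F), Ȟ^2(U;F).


nerve of the cover:
  W12={r} W15={w} W23={v} W34={u} W45={a}
C dims 5,5; δ0: rk_F5 4
Ȟ^0 = (5 − 4) − 0 = 1, so Ȟ^0 ≅ Z/5
Ȟ^1 = (5 − 0) − 4 = 1, so Ȟ^1 ≅ Z/5
Ȟ^2 = (0 − 0) − 0 = 0, so Ȟ^2 ≅ 0

Ȟ^0(U;F) ≅ Z/5, Ȟ^1(U;F) ≅ Z/5, Ȟ^2(U;F) ≅ 0


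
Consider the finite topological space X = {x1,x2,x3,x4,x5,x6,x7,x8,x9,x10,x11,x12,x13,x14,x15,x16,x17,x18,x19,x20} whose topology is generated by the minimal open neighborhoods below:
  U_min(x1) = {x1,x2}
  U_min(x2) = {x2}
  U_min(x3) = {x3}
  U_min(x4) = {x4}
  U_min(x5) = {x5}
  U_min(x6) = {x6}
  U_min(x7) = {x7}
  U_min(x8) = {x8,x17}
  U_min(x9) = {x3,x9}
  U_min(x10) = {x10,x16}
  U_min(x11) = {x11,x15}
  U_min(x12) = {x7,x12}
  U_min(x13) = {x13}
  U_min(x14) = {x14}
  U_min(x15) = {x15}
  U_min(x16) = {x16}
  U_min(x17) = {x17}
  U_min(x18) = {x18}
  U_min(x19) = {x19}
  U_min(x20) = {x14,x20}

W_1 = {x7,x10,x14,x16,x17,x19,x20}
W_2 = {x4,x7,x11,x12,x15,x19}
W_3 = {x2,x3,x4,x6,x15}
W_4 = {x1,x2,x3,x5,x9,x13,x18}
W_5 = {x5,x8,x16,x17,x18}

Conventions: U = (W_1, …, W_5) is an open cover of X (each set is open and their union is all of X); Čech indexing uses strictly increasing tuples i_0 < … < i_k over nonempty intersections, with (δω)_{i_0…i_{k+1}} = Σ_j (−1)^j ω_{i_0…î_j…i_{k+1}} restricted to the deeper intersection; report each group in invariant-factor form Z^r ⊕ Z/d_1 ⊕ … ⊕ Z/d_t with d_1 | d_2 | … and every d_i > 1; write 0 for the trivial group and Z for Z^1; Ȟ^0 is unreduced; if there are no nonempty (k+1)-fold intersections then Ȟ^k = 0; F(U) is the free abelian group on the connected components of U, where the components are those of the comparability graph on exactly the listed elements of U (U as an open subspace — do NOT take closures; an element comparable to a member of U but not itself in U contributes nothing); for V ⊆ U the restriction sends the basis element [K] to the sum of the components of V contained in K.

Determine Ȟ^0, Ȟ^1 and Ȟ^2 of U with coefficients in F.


Ȟ^0(U;F) ≅ Z^13, Ȟ^1(U;F) ≅ 0 and Ȟ^2(U;F) ≅ 0

nerve of the cover:
  W12={x7,x19} W15={x16,x17} W23={x4,x15} W34={x2,x3} W45={x5,x18}
components per intersection:
  W1: {x7} {x10,x16} {x14,x20} {x17} {x19}
  W2: {x4} {x7,x12} {x11,x15} {x19}
  W3: {x2} {x3} {x4} {x6} {x15}
  W4: {x1,x2} {x3,x9} {x5} {x13} {x18}
  W5: {x5} {x8,x17} {x16} {x18}
  W12: {x7} {x19}
  W15: {x16} {x17}
  W23: {x4} {x15}
  W34: {x2} {x3}
  W45: {x5} {x18}
C dims 23,10; δ0: rk 10, SNF 1^10
Ȟ^0 = (23 − 10) − 0 = 13, so Ȟ^0 ≅ Z^13
Ȟ^1 = (10 − 0) − 10 = 0, so Ȟ^1 ≅ 0
Ȟ^2 = (0 − 0) − 0 = 0, so Ȟ^2 ≅ 0


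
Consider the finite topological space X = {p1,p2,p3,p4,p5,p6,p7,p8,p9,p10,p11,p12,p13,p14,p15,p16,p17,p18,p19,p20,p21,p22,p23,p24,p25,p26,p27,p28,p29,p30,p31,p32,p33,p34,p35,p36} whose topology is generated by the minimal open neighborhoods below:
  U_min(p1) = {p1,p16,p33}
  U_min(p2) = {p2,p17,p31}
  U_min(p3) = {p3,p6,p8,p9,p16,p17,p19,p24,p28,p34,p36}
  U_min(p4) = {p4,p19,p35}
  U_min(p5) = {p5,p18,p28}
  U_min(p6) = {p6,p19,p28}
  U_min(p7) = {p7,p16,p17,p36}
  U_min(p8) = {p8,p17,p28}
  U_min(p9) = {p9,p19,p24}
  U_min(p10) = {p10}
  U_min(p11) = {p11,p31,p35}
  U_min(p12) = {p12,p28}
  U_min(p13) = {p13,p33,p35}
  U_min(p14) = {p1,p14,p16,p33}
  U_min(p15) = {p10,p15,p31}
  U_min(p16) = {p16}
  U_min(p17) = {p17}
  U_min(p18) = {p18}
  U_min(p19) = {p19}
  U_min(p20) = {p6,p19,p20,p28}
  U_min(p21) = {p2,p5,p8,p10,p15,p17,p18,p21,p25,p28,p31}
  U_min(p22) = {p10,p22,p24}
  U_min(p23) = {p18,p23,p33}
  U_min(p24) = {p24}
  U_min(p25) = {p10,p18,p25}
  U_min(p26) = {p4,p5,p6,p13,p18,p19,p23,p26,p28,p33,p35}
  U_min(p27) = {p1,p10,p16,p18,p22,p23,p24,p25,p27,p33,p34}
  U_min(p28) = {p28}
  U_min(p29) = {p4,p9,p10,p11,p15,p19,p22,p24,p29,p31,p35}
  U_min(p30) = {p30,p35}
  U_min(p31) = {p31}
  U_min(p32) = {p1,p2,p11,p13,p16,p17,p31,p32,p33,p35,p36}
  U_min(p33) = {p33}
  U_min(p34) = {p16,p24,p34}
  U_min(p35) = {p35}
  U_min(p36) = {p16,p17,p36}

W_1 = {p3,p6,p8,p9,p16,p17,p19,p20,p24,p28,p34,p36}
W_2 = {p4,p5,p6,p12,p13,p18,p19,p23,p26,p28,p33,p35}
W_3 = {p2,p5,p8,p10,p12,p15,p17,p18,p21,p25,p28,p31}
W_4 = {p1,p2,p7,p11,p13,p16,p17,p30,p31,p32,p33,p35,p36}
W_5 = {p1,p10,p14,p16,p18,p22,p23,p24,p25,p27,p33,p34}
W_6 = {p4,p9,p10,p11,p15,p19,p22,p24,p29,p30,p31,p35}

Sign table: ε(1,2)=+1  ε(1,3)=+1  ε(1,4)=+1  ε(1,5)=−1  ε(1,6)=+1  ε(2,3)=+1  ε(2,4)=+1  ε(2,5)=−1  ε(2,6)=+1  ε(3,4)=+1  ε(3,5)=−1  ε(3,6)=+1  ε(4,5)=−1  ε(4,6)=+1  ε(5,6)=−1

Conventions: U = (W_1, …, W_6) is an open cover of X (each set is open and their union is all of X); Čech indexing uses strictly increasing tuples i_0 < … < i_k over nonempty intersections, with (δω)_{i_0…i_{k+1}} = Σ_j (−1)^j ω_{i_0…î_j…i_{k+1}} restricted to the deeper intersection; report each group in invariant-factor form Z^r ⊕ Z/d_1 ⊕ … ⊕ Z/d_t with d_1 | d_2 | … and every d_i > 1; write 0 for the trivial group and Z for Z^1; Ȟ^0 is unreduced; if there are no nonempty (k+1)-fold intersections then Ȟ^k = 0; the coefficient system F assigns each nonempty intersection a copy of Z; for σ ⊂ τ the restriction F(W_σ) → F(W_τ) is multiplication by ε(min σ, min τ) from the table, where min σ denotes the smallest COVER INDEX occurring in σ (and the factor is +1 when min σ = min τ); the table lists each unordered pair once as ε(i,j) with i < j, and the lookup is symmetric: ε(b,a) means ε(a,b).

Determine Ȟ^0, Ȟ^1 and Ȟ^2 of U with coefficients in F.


nonempty overlaps:
  W12={p6,p19,p28} W13={p8,p17,p28} W14={p16,p17,p36} W15={p16,p24,p34} W16={p9,p19,p24} W23={p5,p12,p18,p28} W24={p13,p33,p35} W25={p18,p23,p33} W26={p4,p19,p35} W34={p2,p17,p31} W35={p10,p18,p25} W36={p10,p15,p31} W45={p1,p16,p33} W46={p11,p30,p31,p35} W56={p10,p22,p24}
  W123={p28} W126={p19} W134={p17} W145={p16} W156={p24} W235={p18} W245={p33} W246={p35} W346={p31} W356={p10}
C dims 6,15,10; δ0: rk 5, SNF 1^5; δ1: rk 10, SNF 1^9·2
degree 0: 6−5−0 = 1 → Ȟ^0 ≅ Z
degree 1: 15−10−5 = 0 → Ȟ^1 ≅ 0
degree 2: 10−0−10 = 0 plus torsion [2] → Ȟ^2 ≅ Z/2

Ȟ^0 = Z,  Ȟ^1 = 0,  Ȟ^2 = Z/2


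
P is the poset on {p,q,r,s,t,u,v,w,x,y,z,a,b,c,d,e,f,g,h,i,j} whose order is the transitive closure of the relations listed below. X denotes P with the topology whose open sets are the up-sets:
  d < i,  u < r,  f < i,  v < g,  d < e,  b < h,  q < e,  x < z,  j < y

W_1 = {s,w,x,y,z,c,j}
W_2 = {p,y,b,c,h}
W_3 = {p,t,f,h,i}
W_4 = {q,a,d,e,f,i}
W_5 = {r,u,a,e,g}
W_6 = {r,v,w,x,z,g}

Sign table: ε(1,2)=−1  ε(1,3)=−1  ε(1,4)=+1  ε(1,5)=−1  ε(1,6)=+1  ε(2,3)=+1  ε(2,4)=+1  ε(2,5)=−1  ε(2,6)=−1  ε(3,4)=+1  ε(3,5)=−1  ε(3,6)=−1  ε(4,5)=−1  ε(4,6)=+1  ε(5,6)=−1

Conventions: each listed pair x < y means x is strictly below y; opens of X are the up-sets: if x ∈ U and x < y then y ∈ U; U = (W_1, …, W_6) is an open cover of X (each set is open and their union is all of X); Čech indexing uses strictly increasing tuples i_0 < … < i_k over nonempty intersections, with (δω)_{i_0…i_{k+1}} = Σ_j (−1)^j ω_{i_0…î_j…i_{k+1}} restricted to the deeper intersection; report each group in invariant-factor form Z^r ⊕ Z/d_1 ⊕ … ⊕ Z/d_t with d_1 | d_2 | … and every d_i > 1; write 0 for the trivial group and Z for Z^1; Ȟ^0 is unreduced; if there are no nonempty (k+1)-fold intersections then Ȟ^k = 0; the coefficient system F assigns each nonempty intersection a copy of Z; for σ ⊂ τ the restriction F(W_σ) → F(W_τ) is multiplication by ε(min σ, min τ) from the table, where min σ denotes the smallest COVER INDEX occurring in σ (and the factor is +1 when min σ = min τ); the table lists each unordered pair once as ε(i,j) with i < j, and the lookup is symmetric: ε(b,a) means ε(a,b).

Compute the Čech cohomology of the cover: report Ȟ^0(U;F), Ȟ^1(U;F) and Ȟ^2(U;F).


Ȟ^0 ≅ 0; Ȟ^1 ≅ Z/2; Ȟ^2 ≅ 0

nerve of the cover:
  W12={y,c} W16={w,x,z} W23={p,h} W34={f,i} W45={a,e} W56={r,g}
C dims 6,6; δ0: rk 6, SNF 1^5·2
Ȟ^0 = (6 − 6) − 0 = 0, so Ȟ^0 ≅ 0
Ȟ^1 = (6 − 0) − 6 = 0 plus torsion [2], so Ȟ^1 ≅ Z/2
Ȟ^2 = (0 − 0) − 0 = 0, so Ȟ^2 ≅ 0


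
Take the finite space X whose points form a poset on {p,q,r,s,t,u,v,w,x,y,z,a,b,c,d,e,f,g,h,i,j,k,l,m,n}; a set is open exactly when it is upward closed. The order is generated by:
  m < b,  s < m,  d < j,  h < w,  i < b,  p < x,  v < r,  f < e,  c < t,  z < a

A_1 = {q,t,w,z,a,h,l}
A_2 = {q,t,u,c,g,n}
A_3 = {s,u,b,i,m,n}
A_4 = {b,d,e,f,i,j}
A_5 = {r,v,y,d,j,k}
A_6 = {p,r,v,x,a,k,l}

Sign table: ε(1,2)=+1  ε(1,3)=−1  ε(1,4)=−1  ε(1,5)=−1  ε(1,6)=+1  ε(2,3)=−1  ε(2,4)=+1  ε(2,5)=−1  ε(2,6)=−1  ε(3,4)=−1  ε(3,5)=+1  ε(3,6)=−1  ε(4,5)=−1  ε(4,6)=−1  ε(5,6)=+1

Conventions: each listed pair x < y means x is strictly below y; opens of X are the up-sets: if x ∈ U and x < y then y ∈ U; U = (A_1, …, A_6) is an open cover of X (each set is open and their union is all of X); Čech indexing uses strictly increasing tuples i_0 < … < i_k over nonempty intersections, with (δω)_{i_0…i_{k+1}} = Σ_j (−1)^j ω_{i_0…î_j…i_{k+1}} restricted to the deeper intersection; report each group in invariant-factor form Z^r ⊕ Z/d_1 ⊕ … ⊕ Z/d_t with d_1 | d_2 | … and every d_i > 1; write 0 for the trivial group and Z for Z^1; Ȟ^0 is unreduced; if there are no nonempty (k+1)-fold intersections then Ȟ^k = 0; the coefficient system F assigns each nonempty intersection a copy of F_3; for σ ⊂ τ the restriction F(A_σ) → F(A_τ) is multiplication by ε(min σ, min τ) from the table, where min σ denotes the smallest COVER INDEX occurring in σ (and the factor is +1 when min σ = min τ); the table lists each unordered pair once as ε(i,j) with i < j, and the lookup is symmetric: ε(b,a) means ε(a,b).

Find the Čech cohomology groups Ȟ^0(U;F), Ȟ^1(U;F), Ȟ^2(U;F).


nerve of the cover:
  A12={q,t} A16={a,l} A23={u,n} A34={b,i} A45={d,j} A56={r,v,k}
C dims 6,6; δ0: rk_F3 6
Ȟ^0 = (6 − 6) − 0 = 0, so Ȟ^0 ≅ 0
Ȟ^1 = (6 − 0) − 6 = 0, so Ȟ^1 ≅ 0
Ȟ^2 = (0 − 0) − 0 = 0, so Ȟ^2 ≅ 0

Ȟ^0(U;F) ≅ 0; Ȟ^1(U;F) ≅ 0; Ȟ^2(U;F) ≅ 0


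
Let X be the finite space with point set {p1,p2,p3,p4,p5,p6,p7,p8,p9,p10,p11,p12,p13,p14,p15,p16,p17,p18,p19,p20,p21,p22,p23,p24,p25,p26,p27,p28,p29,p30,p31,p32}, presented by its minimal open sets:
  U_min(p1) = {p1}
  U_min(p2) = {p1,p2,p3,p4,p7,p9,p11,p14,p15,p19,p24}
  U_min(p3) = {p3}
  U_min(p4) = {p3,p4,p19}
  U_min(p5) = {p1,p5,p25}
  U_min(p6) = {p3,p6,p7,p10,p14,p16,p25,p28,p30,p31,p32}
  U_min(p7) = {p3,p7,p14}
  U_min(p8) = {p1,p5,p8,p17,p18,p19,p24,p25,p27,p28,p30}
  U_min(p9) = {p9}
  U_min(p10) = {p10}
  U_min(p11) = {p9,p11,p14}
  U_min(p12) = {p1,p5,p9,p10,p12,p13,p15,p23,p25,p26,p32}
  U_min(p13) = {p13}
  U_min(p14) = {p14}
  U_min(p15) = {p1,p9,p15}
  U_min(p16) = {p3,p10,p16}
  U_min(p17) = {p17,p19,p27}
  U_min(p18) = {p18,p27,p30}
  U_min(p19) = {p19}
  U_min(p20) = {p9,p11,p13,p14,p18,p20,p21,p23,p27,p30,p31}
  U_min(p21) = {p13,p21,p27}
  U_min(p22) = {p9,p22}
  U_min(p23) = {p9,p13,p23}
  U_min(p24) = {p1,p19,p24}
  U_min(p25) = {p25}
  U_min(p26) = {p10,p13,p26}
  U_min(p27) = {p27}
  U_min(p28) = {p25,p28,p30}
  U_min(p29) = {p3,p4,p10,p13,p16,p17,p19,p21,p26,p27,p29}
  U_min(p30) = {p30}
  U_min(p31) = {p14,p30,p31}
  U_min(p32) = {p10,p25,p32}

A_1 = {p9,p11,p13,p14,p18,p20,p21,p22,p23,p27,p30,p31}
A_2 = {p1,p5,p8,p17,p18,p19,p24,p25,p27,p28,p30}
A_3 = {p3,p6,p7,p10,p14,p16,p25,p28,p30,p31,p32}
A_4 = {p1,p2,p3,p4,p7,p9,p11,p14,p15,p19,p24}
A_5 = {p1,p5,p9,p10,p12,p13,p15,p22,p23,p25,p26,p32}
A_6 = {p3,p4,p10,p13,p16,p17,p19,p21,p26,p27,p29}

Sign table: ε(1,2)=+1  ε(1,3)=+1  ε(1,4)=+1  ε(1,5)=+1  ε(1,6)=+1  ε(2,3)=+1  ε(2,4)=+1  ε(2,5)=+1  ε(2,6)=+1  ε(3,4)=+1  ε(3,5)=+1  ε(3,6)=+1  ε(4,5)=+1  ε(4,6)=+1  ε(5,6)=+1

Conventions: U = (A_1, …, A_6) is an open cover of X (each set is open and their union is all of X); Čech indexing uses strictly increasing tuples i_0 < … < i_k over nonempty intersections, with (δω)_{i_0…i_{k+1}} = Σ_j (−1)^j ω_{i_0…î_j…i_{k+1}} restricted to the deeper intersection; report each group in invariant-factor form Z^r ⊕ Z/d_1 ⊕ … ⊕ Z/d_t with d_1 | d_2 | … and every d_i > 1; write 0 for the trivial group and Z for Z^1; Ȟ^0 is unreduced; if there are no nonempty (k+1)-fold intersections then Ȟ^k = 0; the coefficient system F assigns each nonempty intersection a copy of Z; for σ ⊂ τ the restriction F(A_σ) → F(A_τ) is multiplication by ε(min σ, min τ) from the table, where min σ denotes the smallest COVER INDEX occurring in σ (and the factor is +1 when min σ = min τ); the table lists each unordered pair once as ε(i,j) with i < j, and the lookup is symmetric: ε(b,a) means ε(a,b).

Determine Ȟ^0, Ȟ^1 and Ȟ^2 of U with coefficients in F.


Ȟ^0 = Z; Ȟ^1 = 0; Ȟ^2 = Z/2

nonempty overlaps:
  A12={p18,p27,p30} A13={p14,p30,p31} A14={p9,p11,p14} A15={p9,p13,p22,p23} A16={p13,p21,p27} A23={p25,p28,p30} A24={p1,p19,p24} A25={p1,p5,p25} A26={p17,p19,p27} A34={p3,p7,p14} A35={p10,p25,p32} A36={p3,p10,p16} A45={p1,p9,p15} A46={p3,p4,p19} A56={p10,p13,p26}
  A123={p30} A126={p27} A134={p14} A145={p9} A156={p13} A235={p25} A245={p1} A246={p19} A346={p3} A356={p10}
C dims 6,15,10; δ0: rk 5, SNF 1^5; δ1: rk 10, SNF 1^9·2
degree 0: 6−5−0 = 1 → Ȟ^0 ≅ Z
degree 1: 15−10−5 = 0 → Ȟ^1 ≅ 0
degree 2: 10−0−10 = 0 plus torsion [2] → Ȟ^2 ≅ Z/2


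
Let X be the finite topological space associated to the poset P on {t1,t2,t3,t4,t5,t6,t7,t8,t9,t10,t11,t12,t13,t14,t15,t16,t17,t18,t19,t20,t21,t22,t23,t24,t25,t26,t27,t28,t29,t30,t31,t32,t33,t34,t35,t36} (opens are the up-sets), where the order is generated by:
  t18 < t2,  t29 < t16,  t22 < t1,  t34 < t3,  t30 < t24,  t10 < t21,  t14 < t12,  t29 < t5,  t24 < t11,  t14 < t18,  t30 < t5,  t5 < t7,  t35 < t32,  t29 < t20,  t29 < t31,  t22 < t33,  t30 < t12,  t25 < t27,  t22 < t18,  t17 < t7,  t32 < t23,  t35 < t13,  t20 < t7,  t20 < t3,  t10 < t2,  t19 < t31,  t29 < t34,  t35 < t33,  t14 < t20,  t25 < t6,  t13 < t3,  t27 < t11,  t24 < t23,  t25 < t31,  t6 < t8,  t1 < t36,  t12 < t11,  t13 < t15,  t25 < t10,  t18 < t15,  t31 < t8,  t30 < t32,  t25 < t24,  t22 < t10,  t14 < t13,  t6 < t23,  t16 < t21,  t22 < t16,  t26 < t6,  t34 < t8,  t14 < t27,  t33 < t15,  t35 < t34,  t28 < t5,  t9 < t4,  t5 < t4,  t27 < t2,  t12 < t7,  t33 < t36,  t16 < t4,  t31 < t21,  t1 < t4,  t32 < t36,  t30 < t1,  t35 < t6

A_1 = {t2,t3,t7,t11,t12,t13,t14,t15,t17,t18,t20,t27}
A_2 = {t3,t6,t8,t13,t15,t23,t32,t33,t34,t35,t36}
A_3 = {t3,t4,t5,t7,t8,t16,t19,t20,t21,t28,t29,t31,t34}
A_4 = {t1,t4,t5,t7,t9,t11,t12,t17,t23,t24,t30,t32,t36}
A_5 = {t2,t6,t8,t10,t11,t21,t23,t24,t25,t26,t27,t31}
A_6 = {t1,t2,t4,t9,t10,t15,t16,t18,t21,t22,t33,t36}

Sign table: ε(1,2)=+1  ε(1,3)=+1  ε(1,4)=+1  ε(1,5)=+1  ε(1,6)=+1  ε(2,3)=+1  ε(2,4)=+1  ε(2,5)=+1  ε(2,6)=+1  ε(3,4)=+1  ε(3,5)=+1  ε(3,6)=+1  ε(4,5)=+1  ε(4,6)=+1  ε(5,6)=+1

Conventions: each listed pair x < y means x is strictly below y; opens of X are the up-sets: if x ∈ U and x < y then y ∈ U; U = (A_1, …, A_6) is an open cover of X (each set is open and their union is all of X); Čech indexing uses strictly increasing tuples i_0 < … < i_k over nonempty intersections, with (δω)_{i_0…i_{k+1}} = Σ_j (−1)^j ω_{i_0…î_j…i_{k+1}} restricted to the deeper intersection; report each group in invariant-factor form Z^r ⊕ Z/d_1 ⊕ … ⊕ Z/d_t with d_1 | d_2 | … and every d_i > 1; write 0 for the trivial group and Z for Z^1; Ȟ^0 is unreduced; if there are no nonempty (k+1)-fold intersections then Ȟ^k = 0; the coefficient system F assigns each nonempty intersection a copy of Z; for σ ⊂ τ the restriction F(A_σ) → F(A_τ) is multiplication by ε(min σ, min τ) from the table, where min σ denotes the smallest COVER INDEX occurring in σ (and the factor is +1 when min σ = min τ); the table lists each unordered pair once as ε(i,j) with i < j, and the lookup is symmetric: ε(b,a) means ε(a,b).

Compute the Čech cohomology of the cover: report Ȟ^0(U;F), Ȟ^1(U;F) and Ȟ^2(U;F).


nerve simplices:
  A12={t3,t13,t15} A13={t3,t7,t20} A14={t7,t11,t12,t17} A15={t2,t11,t27} A16={t2,t15,t18} A23={t3,t8,t34} A24={t23,t32,t36} A25={t6,t8,t23} A26={t15,t33,t36} A34={t4,t5,t7} A35={t8,t21,t31} A36={t4,t16,t21} A45={t11,t23,t24} A46={t1,t4,t9,t36} A56={t2,t10,t21}
  A123={t3} A126={t15} A134={t7} A145={t11} A156={t2} A235={t8} A245={t23} A246={t36} A346={t4} A356={t21}
C dims 6,15,10; δ0: rk 5, SNF 1^5; δ1: rk 10, SNF 1^9·2
degree 0: 6−5−0 = 1 → Ȟ^0 ≅ Z
degree 1: 15−10−5 = 0 → Ȟ^1 ≅ 0
degree 2: 10−0−10 = 0 plus torsion [2] → Ȟ^2 ≅ Z/2

Ȟ^0 ≅ Z,  Ȟ^1 ≅ 0,  Ȟ^2 ≅ Z/2


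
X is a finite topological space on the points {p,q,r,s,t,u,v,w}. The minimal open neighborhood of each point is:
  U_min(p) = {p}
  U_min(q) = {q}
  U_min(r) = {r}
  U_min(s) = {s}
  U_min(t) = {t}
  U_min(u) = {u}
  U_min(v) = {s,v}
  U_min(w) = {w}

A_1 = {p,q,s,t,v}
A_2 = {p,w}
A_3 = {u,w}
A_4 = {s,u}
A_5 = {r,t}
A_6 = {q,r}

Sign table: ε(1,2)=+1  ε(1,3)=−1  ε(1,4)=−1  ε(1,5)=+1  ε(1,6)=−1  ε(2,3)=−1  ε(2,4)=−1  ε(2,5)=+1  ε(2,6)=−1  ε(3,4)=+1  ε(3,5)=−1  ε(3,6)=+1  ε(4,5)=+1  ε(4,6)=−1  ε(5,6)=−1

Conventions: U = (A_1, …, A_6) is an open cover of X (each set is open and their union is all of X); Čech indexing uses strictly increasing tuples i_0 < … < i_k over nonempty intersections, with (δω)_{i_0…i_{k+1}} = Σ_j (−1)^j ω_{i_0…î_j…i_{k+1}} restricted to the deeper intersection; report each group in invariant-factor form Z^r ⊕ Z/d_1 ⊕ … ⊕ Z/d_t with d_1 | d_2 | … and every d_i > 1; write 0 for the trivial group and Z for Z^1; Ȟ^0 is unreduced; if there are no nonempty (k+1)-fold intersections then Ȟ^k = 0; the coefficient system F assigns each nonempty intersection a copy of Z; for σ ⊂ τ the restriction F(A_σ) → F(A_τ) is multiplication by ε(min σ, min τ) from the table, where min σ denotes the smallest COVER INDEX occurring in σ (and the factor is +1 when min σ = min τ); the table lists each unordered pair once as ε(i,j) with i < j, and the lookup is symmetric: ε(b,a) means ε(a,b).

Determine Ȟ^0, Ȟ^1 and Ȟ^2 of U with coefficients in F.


nonempty overlaps:
  A12={p} A14={s} A15={t} A16={q} A23={w} A34={u} A56={r}
C dims 6,7; δ0: rk 5, SNF 1^5
degree 0: 6−5−0 = 1 → Ȟ^0 ≅ Z
degree 1: 7−0−5 = 2 → Ȟ^1 ≅ Z^2
degree 2: 0−0−0 = 0 → Ȟ^2 ≅ 0

Ȟ^0 = Z, Ȟ^1 = Z^2, Ȟ^2 = 0


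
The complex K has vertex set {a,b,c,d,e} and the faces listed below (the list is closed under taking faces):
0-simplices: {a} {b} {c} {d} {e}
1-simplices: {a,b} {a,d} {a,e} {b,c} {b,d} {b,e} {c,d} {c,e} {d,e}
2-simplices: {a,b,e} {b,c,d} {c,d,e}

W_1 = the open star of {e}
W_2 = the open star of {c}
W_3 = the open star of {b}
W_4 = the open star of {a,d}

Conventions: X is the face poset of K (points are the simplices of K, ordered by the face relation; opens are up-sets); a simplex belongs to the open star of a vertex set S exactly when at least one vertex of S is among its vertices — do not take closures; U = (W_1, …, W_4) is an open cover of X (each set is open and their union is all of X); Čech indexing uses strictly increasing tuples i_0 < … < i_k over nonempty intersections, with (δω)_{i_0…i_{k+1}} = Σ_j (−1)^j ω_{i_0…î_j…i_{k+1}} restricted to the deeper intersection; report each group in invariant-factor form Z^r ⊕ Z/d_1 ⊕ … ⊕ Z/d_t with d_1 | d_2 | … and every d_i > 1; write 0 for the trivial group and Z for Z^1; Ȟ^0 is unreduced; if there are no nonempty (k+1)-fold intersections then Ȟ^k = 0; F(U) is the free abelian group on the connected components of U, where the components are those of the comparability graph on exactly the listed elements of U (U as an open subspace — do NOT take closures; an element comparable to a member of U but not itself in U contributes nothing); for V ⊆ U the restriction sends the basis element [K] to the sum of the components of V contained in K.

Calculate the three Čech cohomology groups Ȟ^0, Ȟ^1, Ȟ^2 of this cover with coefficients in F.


Ȟ^0(U;F) ≅ Z; Ȟ^1(U;F) ≅ Z^2; Ȟ^2(U;F) ≅ 0

nerve simplices:
  W1={{e},{a,e},{b,e},{c,e},{d,e},{a,b,e},{c,d,e}} W2={{c},{b,c},{c,d},{c,e},{b,c,d},{c,d,e}} W3={{b},{a,b},{b,c},{b,d},{b,e},{a,b,e},{b,c,d}} W4={{a},{d},{a,b},{a,d},{a,e},{b,d},{c,d},{d,e},{a,b,e},{b,c,d},{c,d,e}}
  W12={{c,e},{c,d,e}} W13={{b,e},{a,b,e}} W14={{a,e},{d,e},{a,b,e},{c,d,e}} W23={{b,c},{b,c,d}} W24={{c,d},{b,c,d},{c,d,e}} W34={{a,b},{b,d},{a,b,e},{b,c,d}}
  W124={{c,d,e}} W134={{a,b,e}} W234={{b,c,d}}
components per intersection:
  W1: {{e},{a,e},{b,e},{c,e},{d,e},{a,b,e},{c,d,e}}
  W2: {{c},{b,c},{c,d},{c,e},{b,c,d},{c,d,e}}
  W3: {{b},{a,b},{b,c},{b,d},{b,e},{a,b,e},{b,c,d}}
  W4: {{a},{d},{a,b},{a,d},{a,e},{b,d},{c,d},{d,e},{a,b,e},{b,c,d},{c,d,e}}
  W12: {{c,e},{c,d,e}}
  W13: {{b,e},{a,b,e}}
  W14: {{a,e},{a,b,e}} {{d,e},{c,d,e}}
  W23: {{b,c},{b,c,d}}
  W24: {{c,d},{b,c,d},{c,d,e}}
  W34: {{a,b},{a,b,e}} {{b,d},{b,c,d}}
  W124: {{c,d,e}}
  W134: {{a,b,e}}
  W234: {{b,c,d}}
C dims 4,8,3; δ0: rk 3, SNF 1^3; δ1: rk 3, SNF 1^3
degree 0: 4−3−0 = 1 → Ȟ^0 ≅ Z
degree 1: 8−3−3 = 2 → Ȟ^1 ≅ Z^2
degree 2: 3−0−3 = 0 → Ȟ^2 ≅ 0


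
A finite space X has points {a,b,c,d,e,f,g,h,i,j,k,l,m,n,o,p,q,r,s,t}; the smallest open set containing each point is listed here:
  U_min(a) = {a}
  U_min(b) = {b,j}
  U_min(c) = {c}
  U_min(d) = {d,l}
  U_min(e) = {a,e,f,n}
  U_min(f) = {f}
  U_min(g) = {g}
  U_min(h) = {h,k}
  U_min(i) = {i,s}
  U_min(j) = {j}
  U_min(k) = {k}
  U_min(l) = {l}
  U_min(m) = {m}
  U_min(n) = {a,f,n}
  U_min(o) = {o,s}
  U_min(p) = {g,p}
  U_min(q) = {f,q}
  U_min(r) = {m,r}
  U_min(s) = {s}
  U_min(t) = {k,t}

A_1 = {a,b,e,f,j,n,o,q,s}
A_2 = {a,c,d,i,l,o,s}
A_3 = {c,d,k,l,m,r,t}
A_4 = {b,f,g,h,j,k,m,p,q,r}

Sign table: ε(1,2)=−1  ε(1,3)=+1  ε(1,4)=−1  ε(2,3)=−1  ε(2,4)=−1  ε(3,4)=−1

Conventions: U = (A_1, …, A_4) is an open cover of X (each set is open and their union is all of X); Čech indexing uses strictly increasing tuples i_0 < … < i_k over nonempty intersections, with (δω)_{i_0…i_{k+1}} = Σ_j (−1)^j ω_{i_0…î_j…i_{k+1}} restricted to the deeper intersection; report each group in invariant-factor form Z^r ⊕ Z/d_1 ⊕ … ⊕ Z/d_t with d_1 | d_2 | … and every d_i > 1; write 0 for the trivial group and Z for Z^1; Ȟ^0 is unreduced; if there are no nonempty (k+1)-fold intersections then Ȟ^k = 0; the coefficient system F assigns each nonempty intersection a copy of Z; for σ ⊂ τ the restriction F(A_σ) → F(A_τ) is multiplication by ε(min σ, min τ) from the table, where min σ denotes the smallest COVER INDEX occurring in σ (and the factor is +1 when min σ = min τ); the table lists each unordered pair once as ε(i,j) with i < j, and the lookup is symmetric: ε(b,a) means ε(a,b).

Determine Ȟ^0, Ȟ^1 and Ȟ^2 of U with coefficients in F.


intersection data:
  A12={a,o,s} A14={b,f,j,q} A23={c,d,l} A34={k,m,r}
C dims 4,4; δ0: rk 3, SNF 1^3
Ȟ^0 = (4 − 3) − 0 = 1, so Ȟ^0 ≅ Z
Ȟ^1 = (4 − 0) − 3 = 1, so Ȟ^1 ≅ Z
Ȟ^2 = (0 − 0) − 0 = 0, so Ȟ^2 ≅ 0

Ȟ^0 = Z,  Ȟ^1 = Z,  Ȟ^2 = 0


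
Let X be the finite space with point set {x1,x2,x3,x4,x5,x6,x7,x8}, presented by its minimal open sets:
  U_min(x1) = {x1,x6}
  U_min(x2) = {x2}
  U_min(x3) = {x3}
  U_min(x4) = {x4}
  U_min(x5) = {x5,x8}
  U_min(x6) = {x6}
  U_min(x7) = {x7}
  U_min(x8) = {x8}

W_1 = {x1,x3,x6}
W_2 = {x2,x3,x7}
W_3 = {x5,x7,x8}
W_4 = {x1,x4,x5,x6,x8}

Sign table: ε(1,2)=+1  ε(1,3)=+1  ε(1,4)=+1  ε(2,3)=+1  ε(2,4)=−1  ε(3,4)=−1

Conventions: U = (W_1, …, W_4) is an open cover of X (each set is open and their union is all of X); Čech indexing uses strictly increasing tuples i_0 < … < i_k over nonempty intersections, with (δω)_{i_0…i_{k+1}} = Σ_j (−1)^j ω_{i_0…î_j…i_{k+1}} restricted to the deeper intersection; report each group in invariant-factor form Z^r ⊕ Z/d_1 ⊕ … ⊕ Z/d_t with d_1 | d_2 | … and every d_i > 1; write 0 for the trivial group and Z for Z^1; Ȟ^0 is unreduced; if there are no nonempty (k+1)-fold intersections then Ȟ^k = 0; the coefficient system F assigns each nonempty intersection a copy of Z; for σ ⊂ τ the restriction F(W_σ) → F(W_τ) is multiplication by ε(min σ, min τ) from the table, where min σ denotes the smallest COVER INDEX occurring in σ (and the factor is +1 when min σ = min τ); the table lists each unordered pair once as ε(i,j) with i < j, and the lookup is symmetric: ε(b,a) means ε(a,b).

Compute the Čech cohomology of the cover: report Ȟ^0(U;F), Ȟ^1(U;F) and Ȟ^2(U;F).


Ȟ^0(U;F) ≅ 0, Ȟ^1(U;F) ≅ Z/2, Ȟ^2(U;F) ≅ 0

nonempty intersections:
  W12={x3} W14={x1,x6} W23={x7} W34={x5,x8}
C dims 4,4; δ0: rk 4, SNF 1^3·2
Ȟ^0: (4−4)−0=0 ⇒ 0
Ȟ^1: (4−0)−4=0 plus torsion [2] ⇒ Z/2
Ȟ^2: (0−0)−0=0 ⇒ 0


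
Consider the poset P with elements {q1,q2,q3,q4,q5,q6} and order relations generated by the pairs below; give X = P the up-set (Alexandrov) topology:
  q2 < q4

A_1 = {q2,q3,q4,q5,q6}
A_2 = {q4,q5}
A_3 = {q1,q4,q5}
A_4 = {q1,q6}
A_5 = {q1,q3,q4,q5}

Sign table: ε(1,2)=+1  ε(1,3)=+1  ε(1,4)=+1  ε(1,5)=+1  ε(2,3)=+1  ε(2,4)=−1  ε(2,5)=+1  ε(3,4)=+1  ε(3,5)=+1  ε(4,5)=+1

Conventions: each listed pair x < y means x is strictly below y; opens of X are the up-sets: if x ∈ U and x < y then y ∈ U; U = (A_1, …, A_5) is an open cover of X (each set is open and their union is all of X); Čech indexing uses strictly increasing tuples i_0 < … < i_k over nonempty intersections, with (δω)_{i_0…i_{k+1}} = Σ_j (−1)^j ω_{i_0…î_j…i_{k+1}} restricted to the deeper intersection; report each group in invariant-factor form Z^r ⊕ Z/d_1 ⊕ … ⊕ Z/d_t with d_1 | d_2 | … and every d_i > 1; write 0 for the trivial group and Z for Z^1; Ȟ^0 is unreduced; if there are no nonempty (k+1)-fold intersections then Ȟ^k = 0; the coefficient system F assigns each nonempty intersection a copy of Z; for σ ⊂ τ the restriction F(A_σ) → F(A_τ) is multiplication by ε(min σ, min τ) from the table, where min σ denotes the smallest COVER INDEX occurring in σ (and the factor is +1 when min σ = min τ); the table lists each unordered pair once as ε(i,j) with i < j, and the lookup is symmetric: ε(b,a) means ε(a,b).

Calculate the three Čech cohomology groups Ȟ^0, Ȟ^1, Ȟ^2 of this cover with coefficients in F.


intersection data:
  A12={q4,q5} A13={q4,q5} A14={q6} A15={q3,q4,q5} A23={q4,q5} A25={q4,q5} A34={q1} A35={q1,q4,q5} A45={q1}
  A123={q4,q5} A125={q4,q5} A135={q4,q5} A235={q4,q5} A345={q1}
  A1235={q4,q5}
C dims 5,9,5,1; δ0: rk 4, SNF 1^4; δ1: rk 4, SNF 1^4; δ2: rk 1, SNF 1^1
Ȟ^0 = (5 − 4) − 0 = 1, so Ȟ^0 ≅ Z
Ȟ^1 = (9 − 4) − 4 = 1, so Ȟ^1 ≅ Z
Ȟ^2 = (5 − 1) − 4 = 0, so Ȟ^2 ≅ 0

Ȟ^0(U;F) ≅ Z, Ȟ^1(U;F) ≅ Z and Ȟ^2(U;F) ≅ 0


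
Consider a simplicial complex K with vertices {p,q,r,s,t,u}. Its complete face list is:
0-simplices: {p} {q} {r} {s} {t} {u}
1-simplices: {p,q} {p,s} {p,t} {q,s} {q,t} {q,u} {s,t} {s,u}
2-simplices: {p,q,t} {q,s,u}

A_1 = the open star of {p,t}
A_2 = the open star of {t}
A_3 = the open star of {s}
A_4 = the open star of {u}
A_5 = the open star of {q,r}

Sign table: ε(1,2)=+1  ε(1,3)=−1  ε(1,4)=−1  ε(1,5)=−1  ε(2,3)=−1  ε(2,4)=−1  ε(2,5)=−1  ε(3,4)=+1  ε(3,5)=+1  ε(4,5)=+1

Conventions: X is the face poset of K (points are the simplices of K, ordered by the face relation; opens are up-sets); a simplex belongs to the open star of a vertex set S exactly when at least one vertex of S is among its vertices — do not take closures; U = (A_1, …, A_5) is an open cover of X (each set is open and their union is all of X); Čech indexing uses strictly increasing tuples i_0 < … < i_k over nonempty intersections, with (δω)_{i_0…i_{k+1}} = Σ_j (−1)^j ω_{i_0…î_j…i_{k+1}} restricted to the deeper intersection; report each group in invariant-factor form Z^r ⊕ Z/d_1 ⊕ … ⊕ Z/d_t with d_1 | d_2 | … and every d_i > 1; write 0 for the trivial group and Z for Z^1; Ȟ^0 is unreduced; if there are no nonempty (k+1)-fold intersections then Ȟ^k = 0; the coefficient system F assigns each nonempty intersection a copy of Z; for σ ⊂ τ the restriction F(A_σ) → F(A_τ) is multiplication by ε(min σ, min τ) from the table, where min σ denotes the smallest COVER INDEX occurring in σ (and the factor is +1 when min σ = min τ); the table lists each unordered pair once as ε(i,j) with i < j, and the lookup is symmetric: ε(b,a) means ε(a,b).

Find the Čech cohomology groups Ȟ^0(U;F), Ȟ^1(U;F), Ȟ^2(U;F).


nonempty intersections:
  A1={{p},{t},{p,q},{p,s},{p,t},{q,t},{s,t},{p,q,t}} A2={{t},{p,t},{q,t},{s,t},{p,q,t}} A3={{s},{p,s},{q,s},{s,t},{s,u},{q,s,u}} A4={{u},{q,u},{s,u},{q,s,u}} A5={{q},{r},{p,q},{q,s},{q,t},{q,u},{p,q,t},{q,s,u}}
  A12={{t},{p,t},{q,t},{s,t},{p,q,t}} A13={{p,s},{s,t}} A15={{p,q},{q,t},{p,q,t}} A23={{s,t}} A25={{q,t},{p,q,t}} A34={{s,u},{q,s,u}} A35={{q,s},{q,s,u}} A45={{q,u},{q,s,u}}
  A123={{s,t}} A125={{q,t},{p,q,t}} A345={{q,s,u}}
C dims 5,8,3; δ0: rk 4, SNF 1^4; δ1: rk 3, SNF 1^3
Ȟ^0: (5−4)−0=1 ⇒ Z
Ȟ^1: (8−3)−4=1 ⇒ Z
Ȟ^2: (3−0)−3=0 ⇒ 0

Ȟ^0 = Z, Ȟ^1 = Z and Ȟ^2 = 0


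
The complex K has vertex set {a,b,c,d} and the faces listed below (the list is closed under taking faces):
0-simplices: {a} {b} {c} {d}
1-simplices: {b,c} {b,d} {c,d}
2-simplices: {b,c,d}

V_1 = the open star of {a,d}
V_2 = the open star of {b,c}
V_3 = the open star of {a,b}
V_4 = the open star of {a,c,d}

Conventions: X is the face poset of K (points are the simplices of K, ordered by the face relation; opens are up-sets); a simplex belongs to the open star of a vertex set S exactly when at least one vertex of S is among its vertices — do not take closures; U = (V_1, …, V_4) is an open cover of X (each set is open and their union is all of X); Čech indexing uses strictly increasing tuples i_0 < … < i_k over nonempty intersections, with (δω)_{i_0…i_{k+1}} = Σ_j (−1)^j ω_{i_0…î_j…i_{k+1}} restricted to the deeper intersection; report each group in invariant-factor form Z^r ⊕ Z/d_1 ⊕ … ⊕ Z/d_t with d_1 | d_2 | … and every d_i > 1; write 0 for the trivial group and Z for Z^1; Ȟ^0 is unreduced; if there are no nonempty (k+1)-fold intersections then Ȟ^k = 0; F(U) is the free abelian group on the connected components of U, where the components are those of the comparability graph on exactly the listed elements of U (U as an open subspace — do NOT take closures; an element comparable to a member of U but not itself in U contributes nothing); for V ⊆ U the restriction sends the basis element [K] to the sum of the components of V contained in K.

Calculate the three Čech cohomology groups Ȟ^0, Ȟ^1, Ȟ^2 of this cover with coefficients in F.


nonempty overlaps:
  V1={{a},{d},{b,d},{c,d},{b,c,d}} V2={{b},{c},{b,c},{b,d},{c,d},{b,c,d}} V3={{a},{b},{b,c},{b,d},{b,c,d}} V4={{a},{c},{d},{b,c},{b,d},{c,d},{b,c,d}}
  V12={{b,d},{c,d},{b,c,d}} V13={{a},{b,d},{b,c,d}} V14={{a},{d},{b,d},{c,d},{b,c,d}} V23={{b},{b,c},{b,d},{b,c,d}} V24={{c},{b,c},{b,d},{c,d},{b,c,d}} V34={{a},{b,c},{b,d},{b,c,d}}
  V123={{b,d},{b,c,d}} V124={{b,d},{c,d},{b,c,d}} V134={{a},{b,d},{b,c,d}} V234={{b,c},{b,d},{b,c,d}}
  V1234={{b,d},{b,c,d}}
components per intersection:
  V1: {{a}} {{d},{b,d},{c,d},{b,c,d}}
  V2: {{b},{c},{b,c},{b,d},{c,d},{b,c,d}}
  V3: {{a}} {{b},{b,c},{b,d},{b,c,d}}
  V4: {{a}} {{c},{d},{b,c},{b,d},{c,d},{b,c,d}}
  V12: {{b,d},{c,d},{b,c,d}}
  V13: {{a}} {{b,d},{b,c,d}}
  V14: {{a}} {{d},{b,d},{c,d},{b,c,d}}
  V23: {{b},{b,c},{b,d},{b,c,d}}
  V24: {{c},{b,c},{b,d},{c,d},{b,c,d}}
  V34: {{a}} {{b,c},{b,d},{b,c,d}}
  V123: {{b,d},{b,c,d}}
  V124: {{b,d},{c,d},{b,c,d}}
  V134: {{a}} {{b,d},{b,c,d}}
  V234: {{b,c},{b,d},{b,c,d}}
  V1234: {{b,d},{b,c,d}}
C dims 7,9,5,1; δ0: rk 5, SNF 1^5; δ1: rk 4, SNF 1^4; δ2: rk 1, SNF 1^1
degree 0: 7−5−0 = 2 → Ȟ^0 ≅ Z^2
degree 1: 9−4−5 = 0 → Ȟ^1 ≅ 0
degree 2: 5−1−4 = 0 → Ȟ^2 ≅ 0

Ȟ^0 ≅ Z^2,  Ȟ^1 ≅ 0,  Ȟ^2 ≅ 0


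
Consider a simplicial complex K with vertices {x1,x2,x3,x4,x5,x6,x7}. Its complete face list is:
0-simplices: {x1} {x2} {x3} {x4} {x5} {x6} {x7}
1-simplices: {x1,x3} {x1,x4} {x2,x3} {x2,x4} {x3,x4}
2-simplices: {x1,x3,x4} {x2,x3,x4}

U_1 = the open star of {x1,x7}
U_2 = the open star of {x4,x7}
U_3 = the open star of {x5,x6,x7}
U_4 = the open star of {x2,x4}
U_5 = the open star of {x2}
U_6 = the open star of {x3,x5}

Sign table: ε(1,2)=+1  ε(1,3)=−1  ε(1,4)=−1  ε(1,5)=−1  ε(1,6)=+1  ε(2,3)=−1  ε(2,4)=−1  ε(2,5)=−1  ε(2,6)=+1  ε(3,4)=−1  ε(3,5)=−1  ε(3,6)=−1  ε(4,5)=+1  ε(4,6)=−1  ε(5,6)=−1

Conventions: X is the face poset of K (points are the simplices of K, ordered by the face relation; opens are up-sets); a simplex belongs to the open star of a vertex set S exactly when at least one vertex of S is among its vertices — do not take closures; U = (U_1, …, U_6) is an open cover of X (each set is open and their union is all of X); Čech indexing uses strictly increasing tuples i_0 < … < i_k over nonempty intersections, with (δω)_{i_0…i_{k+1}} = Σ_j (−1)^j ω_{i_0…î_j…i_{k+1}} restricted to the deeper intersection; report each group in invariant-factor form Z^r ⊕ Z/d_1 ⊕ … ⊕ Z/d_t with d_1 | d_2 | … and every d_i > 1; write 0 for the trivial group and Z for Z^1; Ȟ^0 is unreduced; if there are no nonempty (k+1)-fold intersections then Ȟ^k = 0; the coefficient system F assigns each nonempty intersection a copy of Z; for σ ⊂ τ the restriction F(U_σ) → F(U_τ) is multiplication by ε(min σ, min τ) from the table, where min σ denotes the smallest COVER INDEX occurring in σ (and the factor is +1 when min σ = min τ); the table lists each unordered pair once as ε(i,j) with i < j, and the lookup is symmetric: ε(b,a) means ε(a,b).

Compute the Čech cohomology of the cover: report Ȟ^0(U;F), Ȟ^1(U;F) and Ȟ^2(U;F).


Ȟ^0(U;F) ≅ Z,  Ȟ^1(U;F) ≅ Z,  Ȟ^2(U;F) ≅ 0

nonempty overlaps:
  U1={{x1},{x7},{x1,x3},{x1,x4},{x1,x3,x4}} U2={{x4},{x7},{x1,x4},{x2,x4},{x3,x4},{x1,x3,x4},{x2,x3,x4}} U3={{x5},{x6},{x7}} U4={{x2},{x4},{x1,x4},{x2,x3},{x2,x4},{x3,x4},{x1,x3,x4},{x2,x3,x4}} U5={{x2},{x2,x3},{x2,x4},{x2,x3,x4}} U6={{x3},{x5},{x1,x3},{x2,x3},{x3,x4},{x1,x3,x4},{x2,x3,x4}}
  U12={{x7},{x1,x4},{x1,x3,x4}} U13={{x7}} U14={{x1,x4},{x1,x3,x4}} U16={{x1,x3},{x1,x3,x4}} U23={{x7}} U24={{x4},{x1,x4},{x2,x4},{x3,x4},{x1,x3,x4},{x2,x3,x4}} U25={{x2,x4},{x2,x3,x4}} U26={{x3,x4},{x1,x3,x4},{x2,x3,x4}} U36={{x5}} U45={{x2},{x2,x3},{x2,x4},{x2,x3,x4}} U46={{x2,x3},{x3,x4},{x1,x3,x4},{x2,x3,x4}} U56={{x2,x3},{x2,x3,x4}}
  U123={{x7}} U124={{x1,x4},{x1,x3,x4}} U126={{x1,x3,x4}} U146={{x1,x3,x4}} U245={{x2,x4},{x2,x3,x4}} U246={{x3,x4},{x1,x3,x4},{x2,x3,x4}} U256={{x2,x3,x4}} U456={{x2,x3},{x2,x3,x4}}
  U1246={{x1,x3,x4}} U2456={{x2,x3,x4}}
C dims 6,12,8,2; δ0: rk 5, SNF 1^5; δ1: rk 6, SNF 1^6; δ2: rk 2, SNF 1^2
degree 0: 6−5−0 = 1 → Ȟ^0 ≅ Z
degree 1: 12−6−5 = 1 → Ȟ^1 ≅ Z
degree 2: 8−2−6 = 0 → Ȟ^2 ≅ 0


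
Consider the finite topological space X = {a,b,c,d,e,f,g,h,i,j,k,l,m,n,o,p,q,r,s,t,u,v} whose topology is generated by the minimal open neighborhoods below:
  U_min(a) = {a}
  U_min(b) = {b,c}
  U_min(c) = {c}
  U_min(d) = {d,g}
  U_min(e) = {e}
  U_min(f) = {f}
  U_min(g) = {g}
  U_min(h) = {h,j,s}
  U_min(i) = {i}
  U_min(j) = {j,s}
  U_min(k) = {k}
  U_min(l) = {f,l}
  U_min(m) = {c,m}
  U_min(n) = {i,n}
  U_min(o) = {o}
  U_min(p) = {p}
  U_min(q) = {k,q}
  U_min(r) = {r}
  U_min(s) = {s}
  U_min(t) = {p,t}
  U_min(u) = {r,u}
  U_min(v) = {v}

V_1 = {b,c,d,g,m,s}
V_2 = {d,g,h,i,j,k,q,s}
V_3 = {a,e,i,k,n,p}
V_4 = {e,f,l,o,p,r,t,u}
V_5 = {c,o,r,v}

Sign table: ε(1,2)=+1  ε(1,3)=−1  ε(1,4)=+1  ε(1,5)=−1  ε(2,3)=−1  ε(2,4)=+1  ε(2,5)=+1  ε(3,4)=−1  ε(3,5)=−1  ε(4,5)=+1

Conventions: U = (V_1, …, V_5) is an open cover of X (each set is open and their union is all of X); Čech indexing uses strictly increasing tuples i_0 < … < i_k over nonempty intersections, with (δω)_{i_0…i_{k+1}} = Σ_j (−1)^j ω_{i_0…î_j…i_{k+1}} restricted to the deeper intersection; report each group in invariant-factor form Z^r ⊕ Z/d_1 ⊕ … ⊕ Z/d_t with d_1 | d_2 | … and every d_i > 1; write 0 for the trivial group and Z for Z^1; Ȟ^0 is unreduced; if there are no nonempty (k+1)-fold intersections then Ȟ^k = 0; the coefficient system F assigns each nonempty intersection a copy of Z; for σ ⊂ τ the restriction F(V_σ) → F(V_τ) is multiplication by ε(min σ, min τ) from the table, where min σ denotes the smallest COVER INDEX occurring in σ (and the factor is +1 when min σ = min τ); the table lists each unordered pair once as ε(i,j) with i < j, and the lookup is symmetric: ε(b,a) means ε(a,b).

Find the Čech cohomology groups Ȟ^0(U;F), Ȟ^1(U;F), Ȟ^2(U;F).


Ȟ^0 ≅ 0; Ȟ^1 ≅ Z/2; Ȟ^2 ≅ 0

nonempty intersections:
  V12={d,g,s} V15={c} V23={i,k} V34={e,p} V45={o,r}
C dims 5,5; δ0: rk 5, SNF 1^4·2
Ȟ^0: (5−5)−0=0 ⇒ 0
Ȟ^1: (5−0)−5=0 plus torsion [2] ⇒ Z/2
Ȟ^2: (0−0)−0=0 ⇒ 0
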